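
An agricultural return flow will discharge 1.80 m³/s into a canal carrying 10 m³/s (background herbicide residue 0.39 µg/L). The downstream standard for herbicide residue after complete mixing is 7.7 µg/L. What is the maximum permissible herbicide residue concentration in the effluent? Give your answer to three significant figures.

48.3 µg/L

At the limit, (Qr·Cr + Qe·Cₑ)/(Qr + Qe) = 7.7:
Cₑ = (11.80·7.7 − 10.00·0.3900) / 1.800 = 48.31 µg/L.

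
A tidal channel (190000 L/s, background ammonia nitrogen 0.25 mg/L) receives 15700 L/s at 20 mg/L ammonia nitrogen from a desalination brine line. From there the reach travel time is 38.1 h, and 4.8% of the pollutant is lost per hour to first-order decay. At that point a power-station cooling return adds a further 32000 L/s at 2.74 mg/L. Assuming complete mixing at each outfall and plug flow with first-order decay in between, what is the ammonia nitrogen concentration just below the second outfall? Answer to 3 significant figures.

Flow-weighted average: C = (190000·0.2500 + 15700·20.00) / 205700 = 361500/205700 = 1.757 mg/L; combined flow 205700 L/s.
4.8%/h lost → k = −ln(1 − 0.048) = 0.04919 h⁻¹.
Decay over the reach: 1.757·exp(−kt) = 1.757·0.1535 = 0.2697 mg/L.
Second outfall: C = (205700·0.2697 + 32000·2.740)/237700 = 0.6023 mg/L.

0.602 mg/L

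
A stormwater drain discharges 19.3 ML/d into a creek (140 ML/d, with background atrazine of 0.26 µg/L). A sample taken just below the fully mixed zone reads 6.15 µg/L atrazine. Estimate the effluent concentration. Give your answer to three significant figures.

48.9 µg/L

Mass balance: 140.0·0.2600 + 19.30·Cₑ = 159.3·6.150
→ Cₑ = (159.3·6.150 − 140.0·0.2600) / 19.30 = 48.88 µg/L.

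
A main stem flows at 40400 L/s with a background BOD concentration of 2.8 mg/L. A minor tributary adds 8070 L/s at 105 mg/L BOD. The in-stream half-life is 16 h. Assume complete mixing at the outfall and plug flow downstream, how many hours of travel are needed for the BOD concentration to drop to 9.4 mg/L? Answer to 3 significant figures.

After mixing, C = (40400·2.800 + 8070·105.0) / 48470 = 960500/48470 = 19.82 mg/L.
Half-life 16 h → k = ln 2 / 16 = 0.04332 h⁻¹ = 1.040 d⁻¹.
19.82·exp(−k·t) = 9.4 → t = ln(19.82/9.4)/k = 61970 s = 17.21 h.

17.2 h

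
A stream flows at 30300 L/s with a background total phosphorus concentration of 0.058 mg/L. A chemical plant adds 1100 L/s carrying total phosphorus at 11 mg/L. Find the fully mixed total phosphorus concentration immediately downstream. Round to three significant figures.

0.441 mg/L

Mass balance: C = (30300·0.05800 + 1100·11.00) / 31400 = 13860/31400 = 0.4413 mg/L.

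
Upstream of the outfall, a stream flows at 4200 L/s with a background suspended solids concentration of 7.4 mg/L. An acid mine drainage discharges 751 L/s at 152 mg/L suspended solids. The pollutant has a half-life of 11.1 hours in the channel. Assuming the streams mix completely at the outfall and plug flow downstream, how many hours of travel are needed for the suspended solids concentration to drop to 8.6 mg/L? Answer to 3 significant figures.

Mass balance: C = (4200·7.400 + 751.0·152.0) / 4951 = 145200/4951 = 29.33 mg/L.
Half-life 11.1 h → k = ln 2 / 11.1 = 0.06245 h⁻¹ = 1.499 d⁻¹.
29.33·exp(−k·t) = 8.6 → t = ln(29.33/8.6)/k = 70740 s = 19.65 h.

19.6 h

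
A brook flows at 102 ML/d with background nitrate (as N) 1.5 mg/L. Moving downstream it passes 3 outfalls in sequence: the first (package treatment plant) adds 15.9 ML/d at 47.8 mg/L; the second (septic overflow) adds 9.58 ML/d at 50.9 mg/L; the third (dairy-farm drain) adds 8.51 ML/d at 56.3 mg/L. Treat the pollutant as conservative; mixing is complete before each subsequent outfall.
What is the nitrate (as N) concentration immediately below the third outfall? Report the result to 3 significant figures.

13.8 mg/L

Outfall 1: combined Q = 117.9 ML/d; C = (102.0·1.500 + 15.90·47.80)/117.9 = 7.744 mg/L.
Outfall 2: combined Q = 127.5 ML/d; C = (117.9·7.744 + 9.580·50.90)/127.5 = 10.99 mg/L.
Outfall 3: combined Q = 136.0 ML/d; C = (127.5·10.99 + 8.510·56.30)/136.0 = 13.82 mg/L.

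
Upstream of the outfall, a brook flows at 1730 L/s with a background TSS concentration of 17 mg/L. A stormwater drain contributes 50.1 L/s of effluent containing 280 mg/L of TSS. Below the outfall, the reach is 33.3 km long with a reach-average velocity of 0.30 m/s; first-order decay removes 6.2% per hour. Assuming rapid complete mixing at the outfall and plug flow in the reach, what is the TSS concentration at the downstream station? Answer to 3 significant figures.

Mixed concentration C = ΣQC/ΣQ = (1730·17.00 + 50.10·280.0) / 1780 = 43440/1780 = 24.40 mg/L.
Travel time t = 33.3·1000 / 0.30 = 111000 s = 30.83 h.
6.2%/h lost → k = −ln(1 − 0.062) = 0.06401 h⁻¹.
Decay over the reach: 24.40·exp(−kt) = 24.40·0.1390 = 3.391 mg/L.

3.39 mg/L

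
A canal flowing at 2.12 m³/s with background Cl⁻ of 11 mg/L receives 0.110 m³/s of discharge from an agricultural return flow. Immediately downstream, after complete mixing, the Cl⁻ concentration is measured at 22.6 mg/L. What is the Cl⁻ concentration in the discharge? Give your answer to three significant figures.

Mass balance: 2.120·11.00 + 0.1100·Cₑ = 2.230·22.60
→ Cₑ = (2.230·22.60 − 2.120·11.00) / 0.1100 = 246.2 mg/L.

246 mg/L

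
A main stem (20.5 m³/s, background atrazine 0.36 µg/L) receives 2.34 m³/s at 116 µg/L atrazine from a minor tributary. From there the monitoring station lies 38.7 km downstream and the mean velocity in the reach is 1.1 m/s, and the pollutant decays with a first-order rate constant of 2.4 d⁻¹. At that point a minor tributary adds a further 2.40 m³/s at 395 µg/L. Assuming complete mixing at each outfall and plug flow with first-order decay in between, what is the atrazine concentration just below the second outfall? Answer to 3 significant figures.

After mixing, C = (20.50·0.3600 + 2.340·116.0) / 22.84 = 278.8/22.84 = 12.21 µg/L; combined flow 22.84 m³/s.
Travel time t = 38.7·1000 / 1.1 = 35180 s = 9.773 h.
Decay over the reach: 12.21·exp(−kt) = 12.21·0.3763 = 4.594 µg/L.
At the second outfall, C = (22.84·4.594 + 2.400·395.0) / (22.84 + 2.400) = 41.72 µg/L.

41.7 µg/L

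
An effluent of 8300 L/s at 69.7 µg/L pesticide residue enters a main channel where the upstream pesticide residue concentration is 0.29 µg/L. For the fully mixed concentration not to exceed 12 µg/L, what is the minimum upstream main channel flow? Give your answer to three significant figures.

Set C_mix = 12: (Q·0.2900 + 8300·69.70) / (Q + 8300) = 12
→ Q = 8300·(69.70 − 12)/(12 − 0.2900) = 40900 L/s.

40900 L/s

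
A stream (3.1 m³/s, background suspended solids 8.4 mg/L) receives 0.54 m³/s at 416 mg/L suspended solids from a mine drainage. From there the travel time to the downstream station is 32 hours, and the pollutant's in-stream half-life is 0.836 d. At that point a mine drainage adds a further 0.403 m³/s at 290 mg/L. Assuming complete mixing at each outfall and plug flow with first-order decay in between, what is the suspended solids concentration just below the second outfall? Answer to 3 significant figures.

49.4 mg/L

Conservation of mass: C = (3.100·8.400 + 0.5400·416.0) / 3.640 = 250.7/3.640 = 68.87 mg/L; combined flow 3.640 m³/s.
Half-life 0.836 d → k = ln 2 / 0.836 = 0.8291 d⁻¹.
After decay, C = 68.87 × e^(−kt) = 68.87 × 0.3310 = 22.80 mg/L.
Second outfall: C = (3.640·22.80 + 0.4030·290.0)/4.043 = 49.43 mg/L.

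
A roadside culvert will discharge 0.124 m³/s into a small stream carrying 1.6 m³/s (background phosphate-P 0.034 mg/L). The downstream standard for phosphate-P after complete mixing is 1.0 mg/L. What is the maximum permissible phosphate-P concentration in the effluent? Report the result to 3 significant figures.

At the limit, (Qr·Cr + Qe·Cₑ)/(Qr + Qe) = 1.0:
Cₑ = (1.724·1.0 − 1.600·0.03400) / 0.1240 = 13.46 mg/L.

13.5 mg/L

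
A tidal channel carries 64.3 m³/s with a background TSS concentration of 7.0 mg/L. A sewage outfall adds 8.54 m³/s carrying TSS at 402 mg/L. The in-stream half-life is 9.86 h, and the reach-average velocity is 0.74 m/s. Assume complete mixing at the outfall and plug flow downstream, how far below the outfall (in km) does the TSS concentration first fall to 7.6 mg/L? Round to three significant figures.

Flow-weighted average: C = (64.30·7.000 + 8.540·402.0) / 72.84 = 3883/72.84 = 53.31 mg/L.
Half-life 9.86 h → k = ln 2 / 9.86 = 0.07030 h⁻¹ = 1.687 d⁻¹.
Set 53.31·exp(−k·t) = 7.6 → t = ln(53.31/7.6)/k = 99760 s = 27.71 h.
Distance = v·t = 0.74·99760 = 73820 m = 73.82 km.

73.8 km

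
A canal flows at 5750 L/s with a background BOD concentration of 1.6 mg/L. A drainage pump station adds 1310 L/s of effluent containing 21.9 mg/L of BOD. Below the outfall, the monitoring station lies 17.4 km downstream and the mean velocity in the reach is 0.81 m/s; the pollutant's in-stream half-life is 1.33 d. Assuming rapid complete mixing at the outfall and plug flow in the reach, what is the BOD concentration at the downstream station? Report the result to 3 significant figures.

4.71 mg/L

Flow-weighted average: C = (5750·1.600 + 1310·21.90) / 7060 = 37890/7060 = 5.367 mg/L.
Travel time t = 17.4·1000 / 0.81 = 21480 s = 5.967 h.
Half-life 1.33 d → k = ln 2 / 1.33 = 0.5212 d⁻¹.
Decay over the reach: 5.367·exp(−kt) = 5.367·0.8785 = 4.714 mg/L.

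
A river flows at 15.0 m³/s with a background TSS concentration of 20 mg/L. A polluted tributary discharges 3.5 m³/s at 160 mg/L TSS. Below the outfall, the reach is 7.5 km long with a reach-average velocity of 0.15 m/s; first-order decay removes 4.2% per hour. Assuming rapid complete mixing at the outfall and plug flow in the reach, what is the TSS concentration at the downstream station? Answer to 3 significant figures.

Flow-weighted average: C = (15.00·20.00 + 3.500·160.0) / 18.50 = 860.0/18.50 = 46.49 mg/L.
Travel time t = 7.5·1000 / 0.15 = 50000 s = 13.89 h.
4.2%/h lost → k = −ln(1 − 0.042) = 0.04291 h⁻¹.
Applying C = C₀e^(−kt): 46.49 × 0.5510 = 25.62 mg/L.

25.6 mg/L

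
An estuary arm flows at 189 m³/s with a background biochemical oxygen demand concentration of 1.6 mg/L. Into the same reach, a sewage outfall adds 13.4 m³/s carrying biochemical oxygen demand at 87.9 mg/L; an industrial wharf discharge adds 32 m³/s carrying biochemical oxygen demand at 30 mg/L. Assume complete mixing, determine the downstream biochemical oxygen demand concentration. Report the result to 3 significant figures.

10.4 mg/L

Mass balance: C = (189.0·1.600 + 13.40·87.90 + 32.00·30.00) / 234.4 = 2440/234.4 = 10.41 mg/L.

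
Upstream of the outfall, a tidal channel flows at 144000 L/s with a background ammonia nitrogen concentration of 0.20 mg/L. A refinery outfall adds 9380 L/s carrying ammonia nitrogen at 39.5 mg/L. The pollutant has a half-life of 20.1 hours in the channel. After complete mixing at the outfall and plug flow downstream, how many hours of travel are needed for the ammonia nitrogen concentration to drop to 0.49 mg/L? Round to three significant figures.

48.4 h

Mass balance: C = (144000·0.2000 + 9380·39.50) / 153400 = 399300/153400 = 2.603 mg/L.
Half-life 20.1 h → k = ln 2 / 20.1 = 0.03448 h⁻¹ = 0.8276 d⁻¹.
2.603·exp(−k·t) = 0.49 → t = ln(2.603/0.49)/k = 174400 s = 48.43 h.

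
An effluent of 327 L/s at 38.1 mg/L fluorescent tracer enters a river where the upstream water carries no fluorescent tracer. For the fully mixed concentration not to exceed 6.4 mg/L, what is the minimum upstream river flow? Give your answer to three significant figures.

Set C_mix = 6.4: (Q·0 + 327.0·38.10) / (Q + 327.0) = 6.4
→ Q = 327.0·(38.10 − 6.4)/(6.4 − 0) = 1620 L/s.

1620 L/s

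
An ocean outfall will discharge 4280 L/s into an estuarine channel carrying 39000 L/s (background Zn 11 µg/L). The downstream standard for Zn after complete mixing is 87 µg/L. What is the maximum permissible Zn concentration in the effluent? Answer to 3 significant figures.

780 µg/L

At the limit, (Qr·Cr + Qe·Cₑ)/(Qr + Qe) = 87:
Cₑ = (43280·87 − 39000·11.00) / 4280 = 779.5 µg/L.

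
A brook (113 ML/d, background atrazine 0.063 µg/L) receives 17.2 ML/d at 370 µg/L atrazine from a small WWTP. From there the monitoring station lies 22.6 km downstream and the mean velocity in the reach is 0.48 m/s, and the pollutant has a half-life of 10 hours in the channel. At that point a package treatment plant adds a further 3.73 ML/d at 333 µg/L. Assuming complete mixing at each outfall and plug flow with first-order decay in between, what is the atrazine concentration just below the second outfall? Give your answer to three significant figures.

After mixing, C = (113.0·0.06300 + 17.20·370.0) / 130.2 = 6371/130.2 = 48.93 µg/L; combined flow 130.2 ML/d.
Travel time t = 22.6·1000 / 0.48 = 47080 s = 13.08 h.
Half-life 10 h → k = ln 2 / 10 = 0.06931 h⁻¹ = 1.664 d⁻¹.
Decay over the reach: 48.93·exp(−kt) = 48.93·0.4039 = 19.76 µg/L.
At the second outfall, C = (130.2·19.76 + 3.730·333.0) / (130.2 + 3.730) = 28.49 µg/L.

28.5 µg/L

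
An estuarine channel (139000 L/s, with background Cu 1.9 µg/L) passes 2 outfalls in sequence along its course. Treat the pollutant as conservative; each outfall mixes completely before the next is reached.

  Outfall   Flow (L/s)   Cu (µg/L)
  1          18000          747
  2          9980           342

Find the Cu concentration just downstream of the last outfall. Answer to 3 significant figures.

Outfall 1: combined Q = 157000 L/s; C = (139000·1.900 + 18000·747.0)/157000 = 87.33 µg/L.
Outfall 2: combined Q = 167000 L/s; C = (157000·87.33 + 9980·342.0)/167000 = 102.5 µg/L.

103 µg/L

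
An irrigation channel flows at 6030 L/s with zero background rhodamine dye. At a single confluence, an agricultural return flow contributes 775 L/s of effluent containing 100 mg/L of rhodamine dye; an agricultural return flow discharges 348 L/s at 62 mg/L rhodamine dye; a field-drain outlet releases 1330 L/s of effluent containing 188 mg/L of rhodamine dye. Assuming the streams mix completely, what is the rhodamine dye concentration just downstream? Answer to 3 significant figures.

Mass balance: C = (6030·0 + 775.0·100.0 + 348.0·62.00 + 1330·188.0) / 8483 = 349100/8483 = 41.15 mg/L.

41.2 mg/L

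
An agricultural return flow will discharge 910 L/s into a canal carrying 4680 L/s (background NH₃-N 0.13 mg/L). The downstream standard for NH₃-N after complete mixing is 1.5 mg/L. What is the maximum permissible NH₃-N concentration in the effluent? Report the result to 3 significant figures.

At the limit, (Qr·Cr + Qe·Cₑ)/(Qr + Qe) = 1.5:
Cₑ = (5590·1.5 − 4680·0.1300) / 910.0 = 8.546 mg/L.

8.55 mg/L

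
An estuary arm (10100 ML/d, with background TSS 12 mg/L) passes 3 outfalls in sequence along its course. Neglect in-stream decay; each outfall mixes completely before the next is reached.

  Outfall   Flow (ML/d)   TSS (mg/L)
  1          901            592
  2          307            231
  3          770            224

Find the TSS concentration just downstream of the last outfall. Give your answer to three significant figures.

74.3 mg/L

Outfall 1: combined Q = 11000 ML/d; C = (10100·12.00 + 901.0·592.0)/11000 = 59.50 mg/L.
Outfall 2: combined Q = 11310 ML/d; C = (11000·59.50 + 307.0·231.0)/11310 = 64.16 mg/L.
Outfall 3: combined Q = 12080 ML/d; C = (11310·64.16 + 770.0·224.0)/12080 = 74.35 mg/L.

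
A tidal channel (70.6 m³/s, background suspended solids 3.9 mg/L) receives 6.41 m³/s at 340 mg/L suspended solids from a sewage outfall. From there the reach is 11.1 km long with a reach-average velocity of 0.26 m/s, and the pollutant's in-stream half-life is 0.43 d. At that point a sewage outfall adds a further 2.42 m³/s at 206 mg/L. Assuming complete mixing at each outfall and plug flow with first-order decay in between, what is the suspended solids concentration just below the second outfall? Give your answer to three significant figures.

20.2 mg/L

Conservation of mass: C = (70.60·3.900 + 6.410·340.0) / 77.01 = 2455/77.01 = 31.88 mg/L; combined flow 77.01 m³/s.
Travel time t = 11.1·1000 / 0.26 = 42690 s = 11.86 h.
Half-life 0.43 d → k = ln 2 / 0.43 = 1.612 d⁻¹.
First-order decay: C = 31.88·exp(−k·t) = 31.88·0.4509 = 14.37 mg/L.
Second outfall: C = (77.01·14.37 + 2.420·206.0)/79.43 = 20.21 mg/L.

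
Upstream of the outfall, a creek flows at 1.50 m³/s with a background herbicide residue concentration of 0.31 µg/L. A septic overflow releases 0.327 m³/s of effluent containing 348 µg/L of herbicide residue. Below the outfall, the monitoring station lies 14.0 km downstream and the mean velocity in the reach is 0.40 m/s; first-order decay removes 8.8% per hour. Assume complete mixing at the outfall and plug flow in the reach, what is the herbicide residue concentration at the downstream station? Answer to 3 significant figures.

After mixing, C = (1.500·0.3100 + 0.3270·348.0) / 1.827 = 114.3/1.827 = 62.54 µg/L.
Travel time t = 14.0·1000 / 0.40 = 35000 s = 9.722 h.
8.8%/h lost → k = −ln(1 − 0.088) = 0.09212 h⁻¹.
Applying C = C₀e^(−kt): 62.54 × 0.4084 = 25.54 µg/L.

25.5 µg/L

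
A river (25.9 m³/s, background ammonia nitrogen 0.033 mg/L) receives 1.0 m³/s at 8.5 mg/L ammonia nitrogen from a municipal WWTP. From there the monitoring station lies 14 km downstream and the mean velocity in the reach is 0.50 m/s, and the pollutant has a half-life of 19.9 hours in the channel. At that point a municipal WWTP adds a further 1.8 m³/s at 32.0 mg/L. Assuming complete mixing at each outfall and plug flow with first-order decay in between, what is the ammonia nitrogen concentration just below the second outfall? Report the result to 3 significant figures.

2.26 mg/L

Flow-weighted average: C = (25.90·0.03300 + 1.000·8.500) / 26.90 = 9.355/26.90 = 0.3478 mg/L; combined flow 26.90 m³/s.
Travel time t = 14·1000 / 0.50 = 28000 s = 7.778 h.
Half-life 19.9 h → k = ln 2 / 19.9 = 0.03483 h⁻¹ = 0.8360 d⁻¹.
Applying C = C₀e^(−kt): 0.3478 × 0.7627 = 0.2652 mg/L.
Second outfall: C = (26.90·0.2652 + 1.800·32.00)/28.70 = 2.256 mg/L.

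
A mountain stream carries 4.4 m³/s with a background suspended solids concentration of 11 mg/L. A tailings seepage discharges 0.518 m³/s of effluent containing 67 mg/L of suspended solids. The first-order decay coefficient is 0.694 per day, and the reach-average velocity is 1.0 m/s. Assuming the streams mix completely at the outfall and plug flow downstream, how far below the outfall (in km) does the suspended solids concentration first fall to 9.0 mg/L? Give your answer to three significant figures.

78.4 km

Conservation of mass: C = (4.400·11.00 + 0.5180·67.00) / 4.918 = 83.11/4.918 = 16.90 mg/L.
Set 16.90·exp(−k·t) = 9.0 → t = ln(16.90/9.0)/k = 78430 s = 21.79 h.
Distance = v·t = 1.0·78430 = 78430 m = 78.43 km.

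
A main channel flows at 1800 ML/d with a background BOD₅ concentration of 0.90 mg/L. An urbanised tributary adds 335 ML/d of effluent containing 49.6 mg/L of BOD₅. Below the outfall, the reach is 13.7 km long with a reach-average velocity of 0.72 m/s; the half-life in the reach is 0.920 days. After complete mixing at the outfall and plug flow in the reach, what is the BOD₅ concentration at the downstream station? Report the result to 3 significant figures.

Mass balance: C = (1800·0.9000 + 335.0·49.60) / 2135 = 18240/2135 = 8.541 mg/L.
Travel time t = 13.7·1000 / 0.72 = 19030 s = 5.285 h.
Half-life 0.920 d → k = ln 2 / 0.920 = 0.7534 d⁻¹.
First-order decay: C = 8.541·exp(−k·t) = 8.541·0.8471 = 7.236 mg/L.

7.24 mg/L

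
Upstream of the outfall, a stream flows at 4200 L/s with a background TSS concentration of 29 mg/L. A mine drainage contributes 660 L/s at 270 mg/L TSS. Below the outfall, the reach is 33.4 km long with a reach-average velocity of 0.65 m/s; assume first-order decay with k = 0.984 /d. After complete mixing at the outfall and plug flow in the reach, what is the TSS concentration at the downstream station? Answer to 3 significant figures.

Mixed concentration C = ΣQC/ΣQ = (4200·29.00 + 660.0·270.0) / 4860 = 300000/4860 = 61.73 mg/L.
Travel time t = 33.4·1000 / 0.65 = 51380 s = 14.27 h.
Applying C = C₀e^(−kt): 61.73 × 0.5570 = 34.38 mg/L.

34.4 mg/L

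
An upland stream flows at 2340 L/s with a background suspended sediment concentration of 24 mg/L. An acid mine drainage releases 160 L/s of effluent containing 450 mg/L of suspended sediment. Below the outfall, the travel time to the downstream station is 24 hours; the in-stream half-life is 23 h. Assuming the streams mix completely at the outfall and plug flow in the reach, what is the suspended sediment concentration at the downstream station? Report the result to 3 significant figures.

24.9 mg/L

Mass balance: C = (2340·24.00 + 160.0·450.0) / 2500 = 128200/2500 = 51.26 mg/L.
Half-life 23 h → k = ln 2 / 23 = 0.03014 h⁻¹ = 0.7233 d⁻¹.
After decay, C = 51.26 × e^(−kt) = 51.26 × 0.4852 = 24.87 mg/L.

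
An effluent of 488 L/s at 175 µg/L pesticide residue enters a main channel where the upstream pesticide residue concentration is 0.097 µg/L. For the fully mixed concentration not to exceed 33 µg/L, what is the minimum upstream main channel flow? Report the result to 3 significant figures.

2110 L/s

Set C_mix = 33: (Q·0.09700 + 488.0·175.0) / (Q + 488.0) = 33
→ Q = 488.0·(175.0 − 33)/(33 − 0.09700) = 2106 L/s.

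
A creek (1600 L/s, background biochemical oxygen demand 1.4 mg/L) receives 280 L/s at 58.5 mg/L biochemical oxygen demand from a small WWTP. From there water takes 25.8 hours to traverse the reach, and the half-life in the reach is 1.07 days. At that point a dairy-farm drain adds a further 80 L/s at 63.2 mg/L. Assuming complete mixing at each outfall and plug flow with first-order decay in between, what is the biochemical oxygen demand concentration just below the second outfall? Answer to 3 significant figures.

7.31 mg/L

Flow-weighted average: C = (1600·1.400 + 280.0·58.50) / 1880 = 18620/1880 = 9.904 mg/L; combined flow 1880 L/s.
Half-life 1.07 d → k = ln 2 / 1.07 = 0.6478 d⁻¹.
After decay, C = 9.904 × e^(−kt) = 9.904 × 0.4984 = 4.936 mg/L.
Second outfall: C = (1880·4.936 + 80.00·63.20)/1960 = 7.314 mg/L.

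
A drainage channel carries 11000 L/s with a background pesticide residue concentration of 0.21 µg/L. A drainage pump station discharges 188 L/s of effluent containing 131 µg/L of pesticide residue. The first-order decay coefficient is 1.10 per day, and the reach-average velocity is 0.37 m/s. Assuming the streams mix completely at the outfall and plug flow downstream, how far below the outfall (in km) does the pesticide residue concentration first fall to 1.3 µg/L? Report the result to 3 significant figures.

Mixed concentration C = ΣQC/ΣQ = (11000·0.2100 + 188.0·131.0) / 11190 = 26940/11190 = 2.408 µg/L.
Set 2.408·exp(−k·t) = 1.3 → t = ln(2.408/1.3)/k = 48410 s = 13.45 h.
Distance = v·t = 0.37·48410 = 17910 m = 17.91 km.

17.9 km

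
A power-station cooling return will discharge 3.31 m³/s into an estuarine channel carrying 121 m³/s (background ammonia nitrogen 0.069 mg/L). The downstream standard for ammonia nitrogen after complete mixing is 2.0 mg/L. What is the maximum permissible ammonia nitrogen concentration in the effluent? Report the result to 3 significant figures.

72.6 mg/L

At the limit, (Qr·Cr + Qe·Cₑ)/(Qr + Qe) = 2.0:
Cₑ = (124.3·2.0 − 121.0·0.06900) / 3.310 = 72.59 mg/L.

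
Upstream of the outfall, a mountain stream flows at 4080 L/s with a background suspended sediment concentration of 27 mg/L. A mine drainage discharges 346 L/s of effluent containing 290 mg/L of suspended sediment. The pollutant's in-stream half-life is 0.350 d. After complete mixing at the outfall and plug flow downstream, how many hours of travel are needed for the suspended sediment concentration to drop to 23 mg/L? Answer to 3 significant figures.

8.80 h

Mass balance: C = (4080·27.00 + 346.0·290.0) / 4426 = 210500/4426 = 47.56 mg/L.
Half-life 0.350 d → k = ln 2 / 0.350 = 1.980 d⁻¹.
47.56·exp(−k·t) = 23 → t = ln(47.56/23)/k = 31690 s = 8.804 h.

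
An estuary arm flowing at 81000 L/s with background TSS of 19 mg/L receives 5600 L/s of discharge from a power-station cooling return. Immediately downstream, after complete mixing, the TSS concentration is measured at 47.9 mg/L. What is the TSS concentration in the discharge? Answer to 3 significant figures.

Mass balance: 81000·19.00 + 5600·Cₑ = 86600·47.90
→ Cₑ = (86600·47.90 − 81000·19.00) / 5600 = 465.9 mg/L.

466 mg/L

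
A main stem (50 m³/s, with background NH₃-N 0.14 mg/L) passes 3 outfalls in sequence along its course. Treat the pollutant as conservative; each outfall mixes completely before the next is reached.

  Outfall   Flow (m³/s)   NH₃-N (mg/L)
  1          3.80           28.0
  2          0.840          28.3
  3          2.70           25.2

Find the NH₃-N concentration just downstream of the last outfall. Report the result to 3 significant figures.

3.58 mg/L

After outfall 1: Q = 50.00 + 3.800 = 53.80 m³/s; C = (50.00·0.1400 + 3.800·28.00)/53.80 = 2.108 mg/L.
After outfall 2: Q = 53.80 + 0.8400 = 54.64 m³/s; C = (53.80·2.108 + 0.8400·28.30)/54.64 = 2.510 mg/L.
After outfall 3: Q = 54.64 + 2.700 = 57.34 m³/s; C = (54.64·2.510 + 2.700·25.20)/57.34 = 3.579 mg/L.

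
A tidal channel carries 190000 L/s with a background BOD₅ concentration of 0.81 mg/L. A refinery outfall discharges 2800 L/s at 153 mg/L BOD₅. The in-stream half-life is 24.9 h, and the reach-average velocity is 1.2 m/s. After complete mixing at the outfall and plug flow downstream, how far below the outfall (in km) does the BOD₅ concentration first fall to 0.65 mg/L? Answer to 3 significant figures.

Mass balance: C = (190000·0.8100 + 2800·153.0) / 192800 = 582300/192800 = 3.020 mg/L.
Half-life 24.9 h → k = ln 2 / 24.9 = 0.02784 h⁻¹ = 0.6681 d⁻¹.
Set 3.020·exp(−k·t) = 0.65 → t = ln(3.020/0.65)/k = 198700 s = 55.18 h.
Distance = v·t = 1.2·198700 = 238400 m = 238.4 km.

238 km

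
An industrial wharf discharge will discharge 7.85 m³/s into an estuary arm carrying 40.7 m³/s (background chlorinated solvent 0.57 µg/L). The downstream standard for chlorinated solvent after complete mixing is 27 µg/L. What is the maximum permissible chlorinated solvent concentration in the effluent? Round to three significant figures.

164 µg/L

At the limit, (Qr·Cr + Qe·Cₑ)/(Qr + Qe) = 27:
Cₑ = (48.55·27 − 40.70·0.5700) / 7.850 = 164.0 µg/L.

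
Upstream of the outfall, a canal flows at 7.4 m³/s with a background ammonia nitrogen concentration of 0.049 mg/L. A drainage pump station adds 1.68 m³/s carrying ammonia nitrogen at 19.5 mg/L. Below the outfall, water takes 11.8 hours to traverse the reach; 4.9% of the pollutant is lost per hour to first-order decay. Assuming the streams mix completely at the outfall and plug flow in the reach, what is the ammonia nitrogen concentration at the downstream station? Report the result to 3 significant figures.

2.02 mg/L

Flow-weighted average: C = (7.400·0.04900 + 1.680·19.50) / 9.080 = 33.12/9.080 = 3.648 mg/L.
4.9%/h lost → k = −ln(1 − 0.049) = 0.05024 h⁻¹.
Applying C = C₀e^(−kt): 3.648 × 0.5528 = 2.016 mg/L.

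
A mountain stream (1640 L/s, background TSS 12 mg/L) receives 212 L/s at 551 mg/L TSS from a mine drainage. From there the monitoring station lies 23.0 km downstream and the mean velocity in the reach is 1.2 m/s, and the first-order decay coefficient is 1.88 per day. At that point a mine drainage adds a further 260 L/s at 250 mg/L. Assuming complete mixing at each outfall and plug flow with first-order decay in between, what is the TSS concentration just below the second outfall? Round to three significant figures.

Mass balance: C = (1640·12.00 + 212.0·551.0) / 1852 = 136500/1852 = 73.70 mg/L; combined flow 1852 L/s.
Travel time t = 23.0·1000 / 1.2 = 19170 s = 5.324 h.
Applying C = C₀e^(−kt): 73.70 × 0.6590 = 48.57 mg/L.
Second outfall: C = (1852·48.57 + 260.0·250.0)/2112 = 73.36 mg/L.

73.4 mg/L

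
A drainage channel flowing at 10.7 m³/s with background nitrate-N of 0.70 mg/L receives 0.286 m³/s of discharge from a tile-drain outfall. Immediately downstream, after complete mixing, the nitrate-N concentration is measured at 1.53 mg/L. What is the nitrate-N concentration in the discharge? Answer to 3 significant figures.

Mass balance: 10.70·0.7000 + 0.2860·Cₑ = 10.99·1.530
→ Cₑ = (10.99·1.530 − 10.70·0.7000) / 0.2860 = 32.58 mg/L.

32.6 mg/L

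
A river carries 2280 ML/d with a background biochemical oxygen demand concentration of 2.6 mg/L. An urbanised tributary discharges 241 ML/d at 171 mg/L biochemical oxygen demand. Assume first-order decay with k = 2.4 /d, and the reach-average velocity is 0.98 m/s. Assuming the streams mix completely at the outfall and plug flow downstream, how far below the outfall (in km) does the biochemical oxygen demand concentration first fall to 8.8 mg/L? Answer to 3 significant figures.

Conservation of mass: C = (2280·2.600 + 241.0·171.0) / 2521 = 47140/2521 = 18.70 mg/L.
Set 18.70·exp(−k·t) = 8.8 → t = ln(18.70/8.8)/k = 27130 s = 7.537 h.
Distance = v·t = 0.98·27130 = 26590 m = 26.59 km.

26.6 km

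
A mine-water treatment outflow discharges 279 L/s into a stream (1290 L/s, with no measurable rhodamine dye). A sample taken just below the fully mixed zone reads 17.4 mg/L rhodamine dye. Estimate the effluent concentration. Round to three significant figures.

Mass balance: 1290·0 + 279.0·Cₑ = 1569·17.40
→ Cₑ = (1569·17.40 − 1290·0) / 279.0 = 97.85 mg/L.

97.9 mg/L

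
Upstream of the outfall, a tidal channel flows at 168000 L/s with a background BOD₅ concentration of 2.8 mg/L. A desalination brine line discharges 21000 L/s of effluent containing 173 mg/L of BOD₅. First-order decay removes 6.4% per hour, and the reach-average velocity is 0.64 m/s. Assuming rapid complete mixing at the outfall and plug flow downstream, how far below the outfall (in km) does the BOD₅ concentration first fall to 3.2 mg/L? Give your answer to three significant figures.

66.7 km

Conservation of mass: C = (168000·2.800 + 21000·173.0) / 189000 = 4103000/189000 = 21.71 mg/L.
6.4%/h lost → k = −ln(1 − 0.064) = 0.06614 h⁻¹.
Set 21.71·exp(−k·t) = 3.2 → t = ln(21.71/3.2)/k = 104200 s = 28.95 h.
Distance = v·t = 0.64·104200 = 66700 m = 66.70 km.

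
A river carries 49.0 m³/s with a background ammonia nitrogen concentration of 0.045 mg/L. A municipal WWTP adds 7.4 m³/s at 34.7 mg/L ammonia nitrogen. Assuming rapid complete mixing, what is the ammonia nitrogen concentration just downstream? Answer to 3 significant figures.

Conservation of mass: C = (49.00·0.04500 + 7.400·34.70) / 56.40 = 259.0/56.40 = 4.592 mg/L.

4.59 mg/L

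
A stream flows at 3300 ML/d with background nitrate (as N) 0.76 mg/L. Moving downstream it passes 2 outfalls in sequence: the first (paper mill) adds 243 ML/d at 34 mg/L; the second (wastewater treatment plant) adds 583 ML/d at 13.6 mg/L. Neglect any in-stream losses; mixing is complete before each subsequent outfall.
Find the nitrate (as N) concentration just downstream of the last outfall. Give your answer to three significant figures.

Outfall 1: combined Q = 3543 ML/d; C = (3300·0.7600 + 243.0·34.00)/3543 = 3.040 mg/L.
Outfall 2: combined Q = 4126 ML/d; C = (3543·3.040 + 583.0·13.60)/4126 = 4.532 mg/L.

4.53 mg/L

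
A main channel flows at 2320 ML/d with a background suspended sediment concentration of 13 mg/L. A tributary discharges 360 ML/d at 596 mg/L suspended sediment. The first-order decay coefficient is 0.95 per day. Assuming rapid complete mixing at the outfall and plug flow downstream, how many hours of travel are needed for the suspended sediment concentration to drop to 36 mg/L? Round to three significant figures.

Mixed concentration C = ΣQC/ΣQ = (2320·13.00 + 360.0·596.0) / 2680 = 244700/2680 = 91.31 mg/L.
91.31·exp(−k·t) = 36 → t = ln(91.31/36)/k = 84650 s = 23.51 h.

23.5 h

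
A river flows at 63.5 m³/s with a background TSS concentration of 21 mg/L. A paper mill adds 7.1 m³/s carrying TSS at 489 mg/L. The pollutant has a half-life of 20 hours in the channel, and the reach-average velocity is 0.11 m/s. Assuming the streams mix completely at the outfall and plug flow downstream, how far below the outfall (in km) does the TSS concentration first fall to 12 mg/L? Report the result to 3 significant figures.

Conservation of mass: C = (63.50·21.00 + 7.100·489.0) / 70.60 = 4805/70.60 = 68.07 mg/L.
Half-life 20 h → k = ln 2 / 20 = 0.03466 h⁻¹ = 0.8318 d⁻¹.
Set 68.07·exp(−k·t) = 12 → t = ln(68.07/12)/k = 180300 s = 50.08 h.
Distance = v·t = 0.11·180300 = 19830 m = 19.83 km.

19.8 km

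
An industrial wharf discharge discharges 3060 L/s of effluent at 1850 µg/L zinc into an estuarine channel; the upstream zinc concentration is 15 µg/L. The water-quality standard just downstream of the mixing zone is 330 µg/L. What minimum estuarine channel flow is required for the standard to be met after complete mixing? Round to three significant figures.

Set C_mix = 330: (Q·15.00 + 3060·1850) / (Q + 3060) = 330
→ Q = 3060·(1850 − 330)/(330 − 15.00) = 14770 L/s.

14800 L/s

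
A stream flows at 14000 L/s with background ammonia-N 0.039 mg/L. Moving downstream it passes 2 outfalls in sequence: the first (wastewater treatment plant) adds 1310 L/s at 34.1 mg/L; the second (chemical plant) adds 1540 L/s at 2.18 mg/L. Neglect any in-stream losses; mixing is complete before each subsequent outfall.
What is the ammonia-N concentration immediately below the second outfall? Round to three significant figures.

After outfall 1: Q = 14000 + 1310 = 15310 L/s; C = (14000·0.03900 + 1310·34.10)/15310 = 2.953 mg/L.
After outfall 2: Q = 15310 + 1540 = 16850 L/s; C = (15310·2.953 + 1540·2.180)/16850 = 2.883 mg/L.

2.88 mg/L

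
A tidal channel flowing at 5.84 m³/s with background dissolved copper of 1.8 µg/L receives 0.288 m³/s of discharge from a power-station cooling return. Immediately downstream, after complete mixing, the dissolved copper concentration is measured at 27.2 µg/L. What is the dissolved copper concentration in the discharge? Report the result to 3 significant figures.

542 µg/L

Mass balance: 5.840·1.800 + 0.2880·Cₑ = 6.128·27.20
→ Cₑ = (6.128·27.20 − 5.840·1.800) / 0.2880 = 542.3 µg/L.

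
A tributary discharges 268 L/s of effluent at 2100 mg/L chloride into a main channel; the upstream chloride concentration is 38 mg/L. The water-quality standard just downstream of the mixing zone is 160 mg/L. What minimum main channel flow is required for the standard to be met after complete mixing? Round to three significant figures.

4260 L/s

Set C_mix = 160: (Q·38.00 + 268.0·2100) / (Q + 268.0) = 160
→ Q = 268.0·(2100 − 160)/(160 − 38.00) = 4262 L/s.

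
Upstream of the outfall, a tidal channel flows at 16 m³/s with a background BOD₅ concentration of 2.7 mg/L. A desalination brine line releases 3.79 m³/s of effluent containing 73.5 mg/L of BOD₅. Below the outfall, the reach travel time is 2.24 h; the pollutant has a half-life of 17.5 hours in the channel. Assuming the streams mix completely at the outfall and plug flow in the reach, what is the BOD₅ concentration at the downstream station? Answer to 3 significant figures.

Conservation of mass: C = (16.00·2.700 + 3.790·73.50) / 19.79 = 321.8/19.79 = 16.26 mg/L.
Half-life 17.5 h → k = ln 2 / 17.5 = 0.03961 h⁻¹ = 0.9506 d⁻¹.
Decay over the reach: 16.26·exp(−kt) = 16.26·0.9151 = 14.88 mg/L.

14.9 mg/L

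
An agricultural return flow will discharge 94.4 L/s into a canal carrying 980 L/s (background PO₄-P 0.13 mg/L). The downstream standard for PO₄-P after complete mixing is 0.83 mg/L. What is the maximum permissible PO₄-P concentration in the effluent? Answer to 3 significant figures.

At the limit, (Qr·Cr + Qe·Cₑ)/(Qr + Qe) = 0.83:
Cₑ = (1074·0.83 − 980.0·0.1300) / 94.40 = 8.097 mg/L.

8.10 mg/L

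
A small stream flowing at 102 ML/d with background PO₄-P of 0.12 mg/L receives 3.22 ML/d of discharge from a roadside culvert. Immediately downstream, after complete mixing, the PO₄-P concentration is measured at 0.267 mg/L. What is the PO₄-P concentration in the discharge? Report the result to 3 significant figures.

4.92 mg/L

Mass balance: 102.0·0.1200 + 3.220·Cₑ = 105.2·0.2670
→ Cₑ = (105.2·0.2670 − 102.0·0.1200) / 3.220 = 4.924 mg/L.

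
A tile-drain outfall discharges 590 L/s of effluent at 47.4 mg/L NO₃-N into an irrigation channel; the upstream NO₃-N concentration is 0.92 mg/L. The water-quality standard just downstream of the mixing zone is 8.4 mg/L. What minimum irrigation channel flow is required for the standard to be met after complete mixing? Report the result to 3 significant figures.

3080 L/s

Set C_mix = 8.4: (Q·0.9200 + 590.0·47.40) / (Q + 590.0) = 8.4
→ Q = 590.0·(47.40 − 8.4)/(8.4 − 0.9200) = 3076 L/s.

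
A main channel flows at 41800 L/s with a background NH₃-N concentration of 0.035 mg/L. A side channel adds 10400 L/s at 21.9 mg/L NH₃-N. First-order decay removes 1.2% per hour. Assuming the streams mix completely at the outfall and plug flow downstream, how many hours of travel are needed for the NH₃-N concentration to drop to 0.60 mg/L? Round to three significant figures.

Conservation of mass: C = (41800·0.03500 + 10400·21.90) / 52200 = 229200/52200 = 4.391 mg/L.
1.2%/h lost → k = −ln(1 − 0.012) = 0.01207 h⁻¹.
4.391·exp(−k·t) = 0.60 → t = ln(4.391/0.60)/k = 593500 s = 164.9 h.

165 h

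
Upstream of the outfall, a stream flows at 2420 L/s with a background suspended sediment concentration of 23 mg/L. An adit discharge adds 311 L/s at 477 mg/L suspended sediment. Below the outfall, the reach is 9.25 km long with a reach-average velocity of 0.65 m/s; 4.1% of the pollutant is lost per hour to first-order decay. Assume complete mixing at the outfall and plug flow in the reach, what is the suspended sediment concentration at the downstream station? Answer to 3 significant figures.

Conservation of mass: C = (2420·23.00 + 311.0·477.0) / 2731 = 204000/2731 = 74.70 mg/L.
Travel time t = 9.25·1000 / 0.65 = 14230 s = 3.953 h.
4.1%/h lost → k = −ln(1 − 0.041) = 0.04186 h⁻¹.
Applying C = C₀e^(−kt): 74.70 × 0.8475 = 63.31 mg/L.

63.3 mg/L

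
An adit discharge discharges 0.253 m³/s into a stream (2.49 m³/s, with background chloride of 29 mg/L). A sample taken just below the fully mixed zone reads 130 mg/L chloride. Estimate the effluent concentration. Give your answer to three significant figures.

1120 mg/L

Mass balance: 2.490·29.00 + 0.2530·Cₑ = 2.743·130.0
→ Cₑ = (2.743·130.0 − 2.490·29.00) / 0.2530 = 1124 mg/L.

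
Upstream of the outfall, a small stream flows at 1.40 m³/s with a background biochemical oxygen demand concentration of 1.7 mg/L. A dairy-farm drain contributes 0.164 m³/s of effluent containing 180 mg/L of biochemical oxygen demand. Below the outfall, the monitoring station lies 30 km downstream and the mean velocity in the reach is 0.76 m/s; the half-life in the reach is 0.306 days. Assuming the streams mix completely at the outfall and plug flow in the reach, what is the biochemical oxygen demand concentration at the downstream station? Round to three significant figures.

Mass balance: C = (1.400·1.700 + 0.1640·180.0) / 1.564 = 31.90/1.564 = 20.40 mg/L.
Travel time t = 30·1000 / 0.76 = 39470 s = 10.96 h.
Half-life 0.306 d → k = ln 2 / 0.306 = 2.265 d⁻¹.
After decay, C = 20.40 × e^(−kt) = 20.40 × 0.3553 = 7.246 mg/L.

7.25 mg/L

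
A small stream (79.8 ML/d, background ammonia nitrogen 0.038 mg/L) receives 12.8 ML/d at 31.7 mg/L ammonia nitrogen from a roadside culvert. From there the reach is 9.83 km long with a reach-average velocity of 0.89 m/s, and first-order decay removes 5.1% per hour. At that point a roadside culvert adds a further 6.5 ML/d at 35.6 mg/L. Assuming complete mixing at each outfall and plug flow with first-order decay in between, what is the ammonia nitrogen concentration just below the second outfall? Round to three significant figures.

5.85 mg/L

Flow-weighted average: C = (79.80·0.03800 + 12.80·31.70) / 92.60 = 408.8/92.60 = 4.415 mg/L; combined flow 92.60 ML/d.
Travel time t = 9.83·1000 / 0.89 = 11040 s = 3.068 h.
5.1%/h lost → k = −ln(1 − 0.051) = 0.05235 h⁻¹.
Decay over the reach: 4.415·exp(−kt) = 4.415·0.8516 = 3.760 mg/L.
Second outfall: C = (92.60·3.760 + 6.500·35.60)/99.10 = 5.848 mg/L.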